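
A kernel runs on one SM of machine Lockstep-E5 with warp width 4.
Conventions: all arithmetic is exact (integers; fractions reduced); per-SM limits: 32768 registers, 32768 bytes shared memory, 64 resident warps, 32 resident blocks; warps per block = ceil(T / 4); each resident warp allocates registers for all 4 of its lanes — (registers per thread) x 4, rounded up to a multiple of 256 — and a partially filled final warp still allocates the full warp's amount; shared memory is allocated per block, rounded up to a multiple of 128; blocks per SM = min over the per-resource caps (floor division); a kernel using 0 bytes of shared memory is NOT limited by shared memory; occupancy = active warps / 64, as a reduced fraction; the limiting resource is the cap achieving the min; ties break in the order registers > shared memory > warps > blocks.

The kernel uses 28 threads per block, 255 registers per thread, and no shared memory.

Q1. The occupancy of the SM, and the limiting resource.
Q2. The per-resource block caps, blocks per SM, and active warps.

Answer: occupancy 7/16, limited by registers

registers: 4 blocks
shared memory: no limit (kernel uses none)
warps: 9 blocks
blocks: 32 blocks

Answer: 4 blocks, 28 active warps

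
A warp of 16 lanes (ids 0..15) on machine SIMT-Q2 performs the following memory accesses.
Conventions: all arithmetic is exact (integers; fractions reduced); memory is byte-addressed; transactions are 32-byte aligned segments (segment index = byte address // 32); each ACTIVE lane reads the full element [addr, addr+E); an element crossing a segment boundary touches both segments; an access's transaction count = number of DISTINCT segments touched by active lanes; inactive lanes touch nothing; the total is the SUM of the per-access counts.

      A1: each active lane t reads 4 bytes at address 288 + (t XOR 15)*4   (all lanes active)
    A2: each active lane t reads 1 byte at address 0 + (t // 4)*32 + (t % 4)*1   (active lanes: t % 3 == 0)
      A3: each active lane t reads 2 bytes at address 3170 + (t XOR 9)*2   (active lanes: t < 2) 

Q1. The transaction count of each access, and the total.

A1: 2 transactions
A2: 4 transactions
A3: 1 transaction

Answer: 2,4,1; total 7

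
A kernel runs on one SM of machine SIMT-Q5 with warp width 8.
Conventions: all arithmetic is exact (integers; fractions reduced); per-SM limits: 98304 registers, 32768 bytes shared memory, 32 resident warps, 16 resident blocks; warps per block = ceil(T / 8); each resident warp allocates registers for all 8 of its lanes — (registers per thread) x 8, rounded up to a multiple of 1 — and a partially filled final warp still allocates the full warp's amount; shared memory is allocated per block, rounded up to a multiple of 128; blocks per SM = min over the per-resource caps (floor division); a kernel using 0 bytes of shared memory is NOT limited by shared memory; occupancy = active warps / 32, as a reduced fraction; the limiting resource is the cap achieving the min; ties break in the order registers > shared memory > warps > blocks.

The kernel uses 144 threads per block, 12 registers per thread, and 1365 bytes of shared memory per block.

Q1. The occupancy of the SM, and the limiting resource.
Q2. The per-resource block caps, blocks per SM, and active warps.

Answer: occupancy 9/16, limited by warps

registers: 56 blocks
shared memory: 23 blocks
warps: 1 block
blocks: 16 blocks

Answer: 1 block, 18 active warps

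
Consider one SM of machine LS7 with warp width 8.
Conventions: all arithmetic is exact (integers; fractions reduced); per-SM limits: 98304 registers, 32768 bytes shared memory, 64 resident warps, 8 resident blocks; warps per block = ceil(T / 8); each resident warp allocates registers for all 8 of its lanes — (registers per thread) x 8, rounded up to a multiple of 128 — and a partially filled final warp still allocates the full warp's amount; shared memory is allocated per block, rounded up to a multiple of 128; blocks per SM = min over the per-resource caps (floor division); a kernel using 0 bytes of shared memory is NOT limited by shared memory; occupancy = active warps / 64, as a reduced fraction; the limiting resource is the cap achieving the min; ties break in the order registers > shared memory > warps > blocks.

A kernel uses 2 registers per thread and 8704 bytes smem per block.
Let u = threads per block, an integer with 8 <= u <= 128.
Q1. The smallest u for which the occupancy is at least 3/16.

Answer: u = 25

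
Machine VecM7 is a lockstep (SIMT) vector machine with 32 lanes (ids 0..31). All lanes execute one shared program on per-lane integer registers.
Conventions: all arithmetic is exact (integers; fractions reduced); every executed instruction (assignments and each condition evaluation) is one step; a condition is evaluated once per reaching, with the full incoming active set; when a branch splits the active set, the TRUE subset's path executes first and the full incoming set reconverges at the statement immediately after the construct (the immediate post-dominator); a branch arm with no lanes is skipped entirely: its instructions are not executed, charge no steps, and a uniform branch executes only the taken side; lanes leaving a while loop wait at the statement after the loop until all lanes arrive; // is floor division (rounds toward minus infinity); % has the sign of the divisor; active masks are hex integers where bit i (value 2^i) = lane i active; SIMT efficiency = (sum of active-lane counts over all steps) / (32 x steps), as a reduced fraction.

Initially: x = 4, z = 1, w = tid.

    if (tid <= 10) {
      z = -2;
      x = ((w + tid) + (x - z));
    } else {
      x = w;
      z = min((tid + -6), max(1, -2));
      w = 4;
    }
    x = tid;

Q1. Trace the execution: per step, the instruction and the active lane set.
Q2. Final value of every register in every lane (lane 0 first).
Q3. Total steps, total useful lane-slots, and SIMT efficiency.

step 0: eval (tid <= 10)             0xffffffff
step 1: z <- -2                      0x000007ff
step 2: x <- ((w + tid) + (x - z))   0x000007ff
step 3: x <- w                       0xfffff800
step 4: z <- min((tid + -6), max(1, -2)) 0xfffff800
step 5: w <- 4                       0xfffff800
step 6: x <- tid                     0xffffffff

Answer: 7 steps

x: 0,1,2,3,4,5,6,7,8,9,10,11,12,13,14,15,16,17,18,19,20,21,22,23,24,25,26,27,28,29,30,31
z: -2,-2,-2,-2,-2,-2,-2,-2,-2,-2,-2,1,1,1,1,1,1,1,1,1,1,1,1,1,1,1,1,1,1,1,1,1
w: 0,1,2,3,4,5,6,7,8,9,10,4,4,4,4,4,4,4,4,4,4,4,4,4,4,4,4,4,4,4,4,4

steps = 7; useful = 149; efficiency = 149/224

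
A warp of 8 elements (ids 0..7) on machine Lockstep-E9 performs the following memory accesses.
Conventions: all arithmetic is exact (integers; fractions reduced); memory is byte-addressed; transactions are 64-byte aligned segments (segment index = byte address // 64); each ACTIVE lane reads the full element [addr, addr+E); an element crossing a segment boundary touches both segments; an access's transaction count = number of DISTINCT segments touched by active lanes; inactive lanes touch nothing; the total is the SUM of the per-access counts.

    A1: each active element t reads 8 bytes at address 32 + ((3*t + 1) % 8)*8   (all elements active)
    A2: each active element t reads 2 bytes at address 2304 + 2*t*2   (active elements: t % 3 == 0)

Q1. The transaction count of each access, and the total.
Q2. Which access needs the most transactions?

A1: 2 transactions
A2: 1 transaction

Answer: 2,1; total 3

Answer: A1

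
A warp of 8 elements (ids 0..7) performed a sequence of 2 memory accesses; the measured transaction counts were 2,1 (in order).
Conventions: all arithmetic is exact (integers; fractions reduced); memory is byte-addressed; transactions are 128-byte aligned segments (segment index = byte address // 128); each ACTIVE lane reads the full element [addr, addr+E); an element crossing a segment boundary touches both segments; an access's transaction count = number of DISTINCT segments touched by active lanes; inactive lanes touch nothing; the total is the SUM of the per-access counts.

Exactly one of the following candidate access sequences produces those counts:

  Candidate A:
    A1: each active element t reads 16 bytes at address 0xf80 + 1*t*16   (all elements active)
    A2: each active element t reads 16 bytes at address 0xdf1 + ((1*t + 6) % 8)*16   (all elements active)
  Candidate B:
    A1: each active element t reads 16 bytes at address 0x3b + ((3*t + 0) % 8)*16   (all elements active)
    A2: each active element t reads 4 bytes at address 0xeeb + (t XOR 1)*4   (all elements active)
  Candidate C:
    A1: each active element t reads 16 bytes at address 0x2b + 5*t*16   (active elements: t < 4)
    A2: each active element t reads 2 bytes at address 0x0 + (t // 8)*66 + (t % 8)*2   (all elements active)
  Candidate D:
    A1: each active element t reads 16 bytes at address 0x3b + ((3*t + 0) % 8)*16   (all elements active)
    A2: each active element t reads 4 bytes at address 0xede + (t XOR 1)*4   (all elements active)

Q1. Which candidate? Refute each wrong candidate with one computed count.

A: A1 gives 1 transaction, not 2
B: A2 gives 2 transactions, not 1
C: A1 gives 3 transactions, not 2
D: all counts match (2,1)

Answer: D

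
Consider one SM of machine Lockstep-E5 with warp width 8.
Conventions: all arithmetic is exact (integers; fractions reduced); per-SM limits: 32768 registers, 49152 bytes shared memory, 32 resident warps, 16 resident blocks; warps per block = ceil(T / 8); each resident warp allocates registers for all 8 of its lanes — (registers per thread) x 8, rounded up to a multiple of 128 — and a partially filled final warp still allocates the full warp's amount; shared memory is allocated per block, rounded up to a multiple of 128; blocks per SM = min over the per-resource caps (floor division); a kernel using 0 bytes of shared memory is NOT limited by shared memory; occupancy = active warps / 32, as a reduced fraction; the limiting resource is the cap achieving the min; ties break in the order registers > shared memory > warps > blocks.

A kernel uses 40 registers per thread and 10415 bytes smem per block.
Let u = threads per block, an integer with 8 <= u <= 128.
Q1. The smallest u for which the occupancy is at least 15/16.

Answer: u = 57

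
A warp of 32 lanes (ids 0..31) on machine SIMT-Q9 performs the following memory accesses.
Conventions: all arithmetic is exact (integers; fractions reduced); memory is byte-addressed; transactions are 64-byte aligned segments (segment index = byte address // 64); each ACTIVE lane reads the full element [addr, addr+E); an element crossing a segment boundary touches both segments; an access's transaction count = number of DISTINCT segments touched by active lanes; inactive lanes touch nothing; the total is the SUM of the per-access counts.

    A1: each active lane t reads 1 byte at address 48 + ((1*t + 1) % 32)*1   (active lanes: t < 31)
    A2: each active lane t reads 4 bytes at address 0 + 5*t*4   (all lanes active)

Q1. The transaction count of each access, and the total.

A1: 2 transactions
A2: 10 transactions

Answer: 2,10; total 12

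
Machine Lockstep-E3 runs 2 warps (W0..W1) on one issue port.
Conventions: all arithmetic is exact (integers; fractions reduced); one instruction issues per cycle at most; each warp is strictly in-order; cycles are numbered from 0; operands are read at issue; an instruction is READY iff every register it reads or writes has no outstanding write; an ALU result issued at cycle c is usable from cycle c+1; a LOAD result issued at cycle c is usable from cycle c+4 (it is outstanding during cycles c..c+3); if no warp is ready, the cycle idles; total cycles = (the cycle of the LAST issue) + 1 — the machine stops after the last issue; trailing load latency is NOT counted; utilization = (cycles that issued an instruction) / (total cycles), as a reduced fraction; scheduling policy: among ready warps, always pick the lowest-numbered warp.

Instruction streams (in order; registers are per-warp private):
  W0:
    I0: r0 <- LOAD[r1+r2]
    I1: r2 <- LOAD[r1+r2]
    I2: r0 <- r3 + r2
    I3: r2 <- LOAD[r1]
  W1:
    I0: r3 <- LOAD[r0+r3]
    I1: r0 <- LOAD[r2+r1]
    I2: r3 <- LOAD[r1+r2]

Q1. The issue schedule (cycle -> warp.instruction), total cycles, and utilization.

cycle 0: W0.I0
cycle 1: W0.I1
cycle 2: W1.I0
cycle 3: W1.I1
cycle 4: idle
cycle 5: W0.I2
cycle 6: W0.I3
cycle 7: W1.I2

Answer: 8 cycles, utilization 7/8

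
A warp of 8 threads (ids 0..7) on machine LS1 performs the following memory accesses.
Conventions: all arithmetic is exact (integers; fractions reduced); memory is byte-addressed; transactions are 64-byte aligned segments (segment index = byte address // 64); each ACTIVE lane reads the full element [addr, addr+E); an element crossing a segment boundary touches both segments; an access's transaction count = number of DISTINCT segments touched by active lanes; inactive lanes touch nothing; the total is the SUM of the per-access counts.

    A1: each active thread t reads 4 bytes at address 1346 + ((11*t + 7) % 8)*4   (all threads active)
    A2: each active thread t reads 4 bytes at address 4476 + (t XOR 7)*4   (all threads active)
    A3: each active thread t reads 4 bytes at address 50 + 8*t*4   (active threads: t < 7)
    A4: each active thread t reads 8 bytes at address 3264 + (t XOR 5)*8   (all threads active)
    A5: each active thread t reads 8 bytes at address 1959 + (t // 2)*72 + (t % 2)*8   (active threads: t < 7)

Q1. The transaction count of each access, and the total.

A1: 1 transaction
A2: 2 transactions
A3: 4 transactions
A4: 1 transaction
A5: 5 transactions

Answer: 1,2,4,1,5; total 13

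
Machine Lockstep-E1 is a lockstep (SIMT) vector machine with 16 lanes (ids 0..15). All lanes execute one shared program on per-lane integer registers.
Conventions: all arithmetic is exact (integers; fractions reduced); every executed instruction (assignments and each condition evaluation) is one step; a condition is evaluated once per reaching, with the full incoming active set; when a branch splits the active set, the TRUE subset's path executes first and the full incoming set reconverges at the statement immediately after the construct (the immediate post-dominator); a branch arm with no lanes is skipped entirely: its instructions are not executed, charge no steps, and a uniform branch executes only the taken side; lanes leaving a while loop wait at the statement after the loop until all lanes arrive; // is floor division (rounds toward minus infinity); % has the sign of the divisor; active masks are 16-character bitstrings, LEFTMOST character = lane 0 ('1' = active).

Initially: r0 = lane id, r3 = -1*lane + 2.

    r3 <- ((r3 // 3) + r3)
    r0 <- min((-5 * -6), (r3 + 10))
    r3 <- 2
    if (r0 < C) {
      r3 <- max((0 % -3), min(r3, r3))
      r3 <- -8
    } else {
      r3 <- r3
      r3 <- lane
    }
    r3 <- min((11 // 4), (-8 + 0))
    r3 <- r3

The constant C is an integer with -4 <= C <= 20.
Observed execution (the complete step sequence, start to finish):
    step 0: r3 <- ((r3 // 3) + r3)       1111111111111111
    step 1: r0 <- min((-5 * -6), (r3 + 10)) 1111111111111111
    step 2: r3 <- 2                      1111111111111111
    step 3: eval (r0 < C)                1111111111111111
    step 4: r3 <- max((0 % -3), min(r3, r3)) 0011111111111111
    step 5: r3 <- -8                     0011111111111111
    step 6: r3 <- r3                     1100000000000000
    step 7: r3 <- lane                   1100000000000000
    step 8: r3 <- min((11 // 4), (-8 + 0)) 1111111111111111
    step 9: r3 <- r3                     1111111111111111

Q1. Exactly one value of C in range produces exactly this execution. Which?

Answer: C = 11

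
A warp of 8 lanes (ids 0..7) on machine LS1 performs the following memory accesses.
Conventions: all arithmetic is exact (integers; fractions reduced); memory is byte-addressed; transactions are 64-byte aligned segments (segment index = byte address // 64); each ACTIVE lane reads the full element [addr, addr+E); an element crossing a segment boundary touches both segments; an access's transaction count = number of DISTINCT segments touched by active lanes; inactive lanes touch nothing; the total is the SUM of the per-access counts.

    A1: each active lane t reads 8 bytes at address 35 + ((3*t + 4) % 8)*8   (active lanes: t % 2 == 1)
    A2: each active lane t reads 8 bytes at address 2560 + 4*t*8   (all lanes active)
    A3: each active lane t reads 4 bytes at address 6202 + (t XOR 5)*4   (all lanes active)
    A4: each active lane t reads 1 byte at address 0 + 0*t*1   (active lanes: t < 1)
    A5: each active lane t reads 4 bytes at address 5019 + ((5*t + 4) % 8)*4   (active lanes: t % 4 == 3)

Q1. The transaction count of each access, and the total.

A1: 2 transactions
A2: 4 transactions
A3: 2 transactions
A4: 1 transaction
A5: 1 transaction

Answer: 2,4,2,1,1; total 10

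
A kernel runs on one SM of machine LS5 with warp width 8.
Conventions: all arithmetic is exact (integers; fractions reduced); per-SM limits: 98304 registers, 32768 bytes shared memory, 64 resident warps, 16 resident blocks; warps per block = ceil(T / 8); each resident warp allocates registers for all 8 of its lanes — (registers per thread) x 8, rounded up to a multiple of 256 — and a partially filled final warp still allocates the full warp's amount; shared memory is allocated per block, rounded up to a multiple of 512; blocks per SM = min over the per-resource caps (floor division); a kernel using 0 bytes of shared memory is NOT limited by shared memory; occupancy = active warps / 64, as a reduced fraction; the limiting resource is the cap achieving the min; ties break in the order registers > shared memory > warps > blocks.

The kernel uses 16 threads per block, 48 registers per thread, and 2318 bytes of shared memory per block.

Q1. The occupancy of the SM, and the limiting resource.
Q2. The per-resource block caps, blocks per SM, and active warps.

Answer: occupancy 3/8, limited by shared memory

registers: 96 blocks
shared memory: 12 blocks
warps: 32 blocks
blocks: 16 blocks

Answer: 12 blocks, 24 active warps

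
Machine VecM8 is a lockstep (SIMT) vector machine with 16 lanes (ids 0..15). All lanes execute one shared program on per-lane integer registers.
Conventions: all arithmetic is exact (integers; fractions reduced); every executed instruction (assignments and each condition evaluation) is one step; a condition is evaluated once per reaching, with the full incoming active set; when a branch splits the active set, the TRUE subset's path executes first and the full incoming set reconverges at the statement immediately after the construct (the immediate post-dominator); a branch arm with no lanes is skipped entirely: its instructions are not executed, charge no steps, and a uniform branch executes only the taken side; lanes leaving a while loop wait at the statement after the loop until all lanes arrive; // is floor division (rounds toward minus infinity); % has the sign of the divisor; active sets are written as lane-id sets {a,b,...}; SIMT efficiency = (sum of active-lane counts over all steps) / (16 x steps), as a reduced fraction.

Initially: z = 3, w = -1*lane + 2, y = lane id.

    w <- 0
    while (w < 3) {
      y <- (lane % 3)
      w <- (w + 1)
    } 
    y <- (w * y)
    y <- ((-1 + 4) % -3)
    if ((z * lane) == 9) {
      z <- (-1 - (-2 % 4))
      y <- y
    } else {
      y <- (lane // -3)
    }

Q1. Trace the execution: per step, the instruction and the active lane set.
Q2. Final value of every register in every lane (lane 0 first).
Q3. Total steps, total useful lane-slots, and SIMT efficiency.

step 0: w <- 0                       {0,1,2,3,4,5,6,7,8,9,10,11,12,13,14,15}
step 1: eval (w < 3)                 {0,1,2,3,4,5,6,7,8,9,10,11,12,13,14,15}
step 2: y <- (lane % 3)              {0,1,2,3,4,5,6,7,8,9,10,11,12,13,14,15}
step 3: w <- (w + 1)                 {0,1,2,3,4,5,6,7,8,9,10,11,12,13,14,15}
step 4: eval (w < 3)                 {0,1,2,3,4,5,6,7,8,9,10,11,12,13,14,15}
step 5: y <- (lane % 3)              {0,1,2,3,4,5,6,7,8,9,10,11,12,13,14,15}
step 6: w <- (w + 1)                 {0,1,2,3,4,5,6,7,8,9,10,11,12,13,14,15}
step 7: eval (w < 3)                 {0,1,2,3,4,5,6,7,8,9,10,11,12,13,14,15}
step 8: y <- (lane % 3)              {0,1,2,3,4,5,6,7,8,9,10,11,12,13,14,15}
step 9: w <- (w + 1)                 {0,1,2,3,4,5,6,7,8,9,10,11,12,13,14,15}
step 10: eval (w < 3)                 {0,1,2,3,4,5,6,7,8,9,10,11,12,13,14,15}
step 11: y <- (w * y)                 {0,1,2,3,4,5,6,7,8,9,10,11,12,13,14,15}
step 12: y <- ((-1 + 4) % -3)         {0,1,2,3,4,5,6,7,8,9,10,11,12,13,14,15}
step 13: eval ((z * lane) == 9)       {0,1,2,3,4,5,6,7,8,9,10,11,12,13,14,15}
step 14: z <- (-1 - (-2 % 4))         {3}
step 15: y <- y                       {3}
step 16: y <- (lane // -3)            {0,1,2,4,5,6,7,8,9,10,11,12,13,14,15}

Answer: 17 steps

z: 3,3,3,-3,3,3,3,3,3,3,3,3,3,3,3,3
w: 3,3,3,3,3,3,3,3,3,3,3,3,3,3,3,3
y: 0,-1,-1,0,-2,-2,-2,-3,-3,-3,-4,-4,-4,-5,-5,-5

steps = 17; useful = 241; efficiency = 241/272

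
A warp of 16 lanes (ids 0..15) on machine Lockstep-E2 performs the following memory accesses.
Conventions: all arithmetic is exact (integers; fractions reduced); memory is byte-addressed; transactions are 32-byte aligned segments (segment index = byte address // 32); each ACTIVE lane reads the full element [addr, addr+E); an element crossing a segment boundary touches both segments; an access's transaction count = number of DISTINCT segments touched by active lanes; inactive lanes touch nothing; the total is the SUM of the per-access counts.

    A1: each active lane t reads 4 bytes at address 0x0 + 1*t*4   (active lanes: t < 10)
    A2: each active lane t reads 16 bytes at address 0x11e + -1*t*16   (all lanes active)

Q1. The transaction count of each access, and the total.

A1: 2 transactions
A2: 9 transactions

Answer: 2,9; total 11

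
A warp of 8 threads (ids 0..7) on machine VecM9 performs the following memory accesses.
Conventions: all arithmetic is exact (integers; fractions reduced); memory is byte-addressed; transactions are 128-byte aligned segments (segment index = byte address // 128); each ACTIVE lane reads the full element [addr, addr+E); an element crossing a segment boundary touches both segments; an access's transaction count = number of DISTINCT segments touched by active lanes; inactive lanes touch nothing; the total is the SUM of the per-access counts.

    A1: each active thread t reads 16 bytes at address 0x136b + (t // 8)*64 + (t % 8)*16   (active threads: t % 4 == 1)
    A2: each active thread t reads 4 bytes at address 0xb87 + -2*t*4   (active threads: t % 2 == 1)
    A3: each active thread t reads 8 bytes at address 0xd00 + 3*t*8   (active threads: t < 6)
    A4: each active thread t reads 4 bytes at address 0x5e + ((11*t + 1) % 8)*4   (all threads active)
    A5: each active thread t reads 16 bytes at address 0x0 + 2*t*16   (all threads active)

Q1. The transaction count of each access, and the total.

A1: 2 transactions
A2: 2 transactions
A3: 1 transaction
A4: 1 transaction
A5: 2 transactions

Answer: 2,2,1,1,2; total 8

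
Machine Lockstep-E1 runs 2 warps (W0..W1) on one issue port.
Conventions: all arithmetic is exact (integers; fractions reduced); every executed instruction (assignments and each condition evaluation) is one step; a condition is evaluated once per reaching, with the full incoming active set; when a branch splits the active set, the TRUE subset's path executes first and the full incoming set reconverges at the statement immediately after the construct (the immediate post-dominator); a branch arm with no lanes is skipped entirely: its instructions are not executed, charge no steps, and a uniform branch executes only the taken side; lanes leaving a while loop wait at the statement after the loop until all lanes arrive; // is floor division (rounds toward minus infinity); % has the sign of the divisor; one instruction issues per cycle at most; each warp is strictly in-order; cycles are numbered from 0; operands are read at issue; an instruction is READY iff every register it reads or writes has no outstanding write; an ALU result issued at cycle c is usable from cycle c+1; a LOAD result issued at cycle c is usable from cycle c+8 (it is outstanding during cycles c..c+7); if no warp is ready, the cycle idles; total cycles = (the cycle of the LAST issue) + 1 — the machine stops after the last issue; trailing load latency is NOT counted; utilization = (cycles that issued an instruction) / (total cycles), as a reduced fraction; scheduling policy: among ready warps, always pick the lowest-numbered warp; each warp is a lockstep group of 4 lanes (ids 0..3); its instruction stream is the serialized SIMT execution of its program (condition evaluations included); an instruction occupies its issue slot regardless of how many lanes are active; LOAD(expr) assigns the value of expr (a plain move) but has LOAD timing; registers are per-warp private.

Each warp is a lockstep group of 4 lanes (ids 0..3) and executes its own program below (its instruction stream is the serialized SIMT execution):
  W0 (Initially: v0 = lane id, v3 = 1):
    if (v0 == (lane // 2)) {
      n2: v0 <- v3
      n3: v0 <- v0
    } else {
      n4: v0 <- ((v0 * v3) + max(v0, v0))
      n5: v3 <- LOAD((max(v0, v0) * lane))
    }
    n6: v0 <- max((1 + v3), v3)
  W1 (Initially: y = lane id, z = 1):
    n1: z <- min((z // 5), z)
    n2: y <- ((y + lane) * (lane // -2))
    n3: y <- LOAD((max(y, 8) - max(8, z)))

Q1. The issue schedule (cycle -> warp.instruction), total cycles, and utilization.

cycle 0: W0.I0
cycle 1: W0.I1
cycle 2: W0.I2
cycle 3: W0.I3
cycle 4: W0.I4
cycle 5: W1.I0
cycle 6: W1.I1
cycle 7: W1.I2
cycle 8: idle
cycle 9: idle
cycle 10: idle
cycle 11: idle
cycle 12: W0.I5

Answer: 13 cycles, utilization 9/13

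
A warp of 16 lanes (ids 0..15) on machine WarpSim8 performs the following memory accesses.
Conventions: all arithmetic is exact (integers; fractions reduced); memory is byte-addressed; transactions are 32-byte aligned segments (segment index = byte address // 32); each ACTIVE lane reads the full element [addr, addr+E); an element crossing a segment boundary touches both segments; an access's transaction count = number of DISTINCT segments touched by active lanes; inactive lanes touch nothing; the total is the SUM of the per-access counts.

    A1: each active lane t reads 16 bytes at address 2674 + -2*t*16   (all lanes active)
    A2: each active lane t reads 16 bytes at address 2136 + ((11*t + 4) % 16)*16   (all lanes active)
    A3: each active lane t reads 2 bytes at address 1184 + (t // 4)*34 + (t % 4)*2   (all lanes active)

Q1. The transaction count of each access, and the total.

A1: 17 transactions
A2: 9 transactions
A3: 4 transactions

Answer: 17,9,4; total 30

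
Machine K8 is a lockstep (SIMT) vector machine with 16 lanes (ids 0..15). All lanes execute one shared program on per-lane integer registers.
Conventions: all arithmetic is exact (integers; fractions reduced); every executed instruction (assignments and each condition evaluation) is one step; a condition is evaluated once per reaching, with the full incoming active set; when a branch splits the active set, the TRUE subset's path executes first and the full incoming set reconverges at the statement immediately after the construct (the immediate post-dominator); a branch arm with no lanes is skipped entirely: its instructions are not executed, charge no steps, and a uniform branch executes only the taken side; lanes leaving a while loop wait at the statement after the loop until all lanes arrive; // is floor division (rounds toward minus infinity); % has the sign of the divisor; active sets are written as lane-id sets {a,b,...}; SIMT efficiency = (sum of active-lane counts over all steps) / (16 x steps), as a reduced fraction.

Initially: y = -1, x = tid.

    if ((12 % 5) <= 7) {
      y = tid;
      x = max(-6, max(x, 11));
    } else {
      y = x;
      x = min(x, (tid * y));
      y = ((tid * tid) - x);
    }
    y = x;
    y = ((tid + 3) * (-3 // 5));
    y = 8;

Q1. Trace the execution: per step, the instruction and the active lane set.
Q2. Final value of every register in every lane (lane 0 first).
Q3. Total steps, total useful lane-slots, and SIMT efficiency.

step 0: eval ((12 % 5) <= 7)         {0,1,2,3,4,5,6,7,8,9,10,11,12,13,14,15}
step 1: y <- tid                     {0,1,2,3,4,5,6,7,8,9,10,11,12,13,14,15}
step 2: x <- max(-6, max(x, 11))     {0,1,2,3,4,5,6,7,8,9,10,11,12,13,14,15}
step 3: y <- x                       {0,1,2,3,4,5,6,7,8,9,10,11,12,13,14,15}
step 4: y <- ((tid + 3) * (-3 // 5)) {0,1,2,3,4,5,6,7,8,9,10,11,12,13,14,15}
step 5: y <- 8                       {0,1,2,3,4,5,6,7,8,9,10,11,12,13,14,15}

Answer: 6 steps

y: 8,8,8,8,8,8,8,8,8,8,8,8,8,8,8,8
x: 11,11,11,11,11,11,11,11,11,11,11,11,12,13,14,15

steps = 6; useful = 96; efficiency = 96/96 = 1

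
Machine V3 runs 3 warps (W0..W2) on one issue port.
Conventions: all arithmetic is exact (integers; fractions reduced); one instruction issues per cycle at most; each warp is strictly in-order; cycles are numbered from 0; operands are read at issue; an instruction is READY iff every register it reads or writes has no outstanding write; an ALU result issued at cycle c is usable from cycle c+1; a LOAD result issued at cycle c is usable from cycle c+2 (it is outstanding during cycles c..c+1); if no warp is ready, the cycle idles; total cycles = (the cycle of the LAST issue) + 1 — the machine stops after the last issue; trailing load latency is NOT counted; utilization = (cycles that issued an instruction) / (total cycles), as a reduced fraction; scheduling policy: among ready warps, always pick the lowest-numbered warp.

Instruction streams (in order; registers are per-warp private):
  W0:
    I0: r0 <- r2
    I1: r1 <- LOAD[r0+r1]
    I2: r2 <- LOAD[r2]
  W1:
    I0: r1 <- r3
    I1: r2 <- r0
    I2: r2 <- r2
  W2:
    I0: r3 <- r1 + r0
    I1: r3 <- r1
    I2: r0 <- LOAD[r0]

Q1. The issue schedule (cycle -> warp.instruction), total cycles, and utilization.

cycle 0: W0.I0
cycle 1: W0.I1
cycle 2: W0.I2
cycle 3: W1.I0
cycle 4: W1.I1
cycle 5: W1.I2
cycle 6: W2.I0
cycle 7: W2.I1
cycle 8: W2.I2

Answer: 9 cycles, utilization 1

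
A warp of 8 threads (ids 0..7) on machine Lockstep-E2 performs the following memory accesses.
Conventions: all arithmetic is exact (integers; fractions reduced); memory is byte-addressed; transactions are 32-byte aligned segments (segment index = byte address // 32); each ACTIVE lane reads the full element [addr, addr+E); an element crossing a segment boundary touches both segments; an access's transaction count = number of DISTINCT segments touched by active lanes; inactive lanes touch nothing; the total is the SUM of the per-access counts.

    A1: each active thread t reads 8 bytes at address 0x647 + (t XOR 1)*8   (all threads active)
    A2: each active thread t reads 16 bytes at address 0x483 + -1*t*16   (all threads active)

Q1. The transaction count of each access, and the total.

A1: 3 transactions
A2: 5 transactions

Answer: 3,5; total 8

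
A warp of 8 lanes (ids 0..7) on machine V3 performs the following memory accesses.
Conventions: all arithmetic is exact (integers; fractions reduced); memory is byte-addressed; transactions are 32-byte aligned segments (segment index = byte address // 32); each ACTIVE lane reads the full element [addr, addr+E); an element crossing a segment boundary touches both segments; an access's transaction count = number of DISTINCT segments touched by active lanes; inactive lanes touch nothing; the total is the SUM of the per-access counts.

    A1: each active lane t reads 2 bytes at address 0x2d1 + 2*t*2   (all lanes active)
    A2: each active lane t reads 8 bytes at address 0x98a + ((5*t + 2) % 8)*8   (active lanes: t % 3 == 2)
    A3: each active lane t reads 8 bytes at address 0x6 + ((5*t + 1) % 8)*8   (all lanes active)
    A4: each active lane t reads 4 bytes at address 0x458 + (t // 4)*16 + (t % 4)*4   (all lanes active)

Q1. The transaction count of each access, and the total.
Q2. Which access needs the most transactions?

A1: 2 transactions
A2: 1 transaction
A3: 3 transactions
A4: 2 transactions

Answer: 2,1,3,2; total 8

Answer: A3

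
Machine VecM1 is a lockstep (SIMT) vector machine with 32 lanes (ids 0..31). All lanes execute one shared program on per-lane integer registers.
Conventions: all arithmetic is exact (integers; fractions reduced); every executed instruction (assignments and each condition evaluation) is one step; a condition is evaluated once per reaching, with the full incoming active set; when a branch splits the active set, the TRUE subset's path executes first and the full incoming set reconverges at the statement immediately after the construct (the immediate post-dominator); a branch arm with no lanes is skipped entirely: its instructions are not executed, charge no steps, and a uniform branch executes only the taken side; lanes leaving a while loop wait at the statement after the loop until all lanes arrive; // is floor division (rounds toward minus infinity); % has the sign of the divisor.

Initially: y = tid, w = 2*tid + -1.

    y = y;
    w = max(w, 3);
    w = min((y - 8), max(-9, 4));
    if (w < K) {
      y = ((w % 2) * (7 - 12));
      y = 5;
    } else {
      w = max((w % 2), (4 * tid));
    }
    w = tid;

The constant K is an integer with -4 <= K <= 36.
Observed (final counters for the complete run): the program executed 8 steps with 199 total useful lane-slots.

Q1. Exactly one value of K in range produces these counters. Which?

Answer: K = -1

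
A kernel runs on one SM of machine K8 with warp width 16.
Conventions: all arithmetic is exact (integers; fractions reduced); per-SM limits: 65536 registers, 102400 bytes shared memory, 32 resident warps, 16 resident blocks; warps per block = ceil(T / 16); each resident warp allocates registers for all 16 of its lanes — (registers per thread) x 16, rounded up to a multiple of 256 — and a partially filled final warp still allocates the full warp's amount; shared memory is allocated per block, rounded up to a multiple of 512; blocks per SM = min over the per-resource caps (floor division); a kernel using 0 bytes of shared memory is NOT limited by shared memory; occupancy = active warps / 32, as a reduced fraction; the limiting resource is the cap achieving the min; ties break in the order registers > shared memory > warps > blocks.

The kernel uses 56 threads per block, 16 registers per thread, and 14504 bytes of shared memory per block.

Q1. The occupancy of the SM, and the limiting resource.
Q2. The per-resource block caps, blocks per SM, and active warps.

Answer: occupancy 3/4, limited by shared memory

registers: 64 blocks
shared memory: 6 blocks
warps: 8 blocks
blocks: 16 blocks

Answer: 6 blocks, 24 active warps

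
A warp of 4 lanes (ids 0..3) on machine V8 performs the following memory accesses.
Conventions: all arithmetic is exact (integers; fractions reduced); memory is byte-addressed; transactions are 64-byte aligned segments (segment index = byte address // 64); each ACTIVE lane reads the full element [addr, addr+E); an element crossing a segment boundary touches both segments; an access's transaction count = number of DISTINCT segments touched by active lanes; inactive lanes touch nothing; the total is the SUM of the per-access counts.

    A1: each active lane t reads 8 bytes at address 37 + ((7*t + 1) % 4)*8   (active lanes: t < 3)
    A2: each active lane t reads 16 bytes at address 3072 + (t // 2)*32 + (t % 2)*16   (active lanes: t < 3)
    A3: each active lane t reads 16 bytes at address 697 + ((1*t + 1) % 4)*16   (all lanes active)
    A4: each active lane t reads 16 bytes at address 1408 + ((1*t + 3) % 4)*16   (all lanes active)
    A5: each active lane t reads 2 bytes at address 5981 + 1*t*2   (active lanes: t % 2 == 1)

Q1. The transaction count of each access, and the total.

A1: 2 transactions
A2: 1 transaction
A3: 2 transactions
A4: 1 transaction
A5: 1 transaction

Answer: 2,1,2,1,1; total 7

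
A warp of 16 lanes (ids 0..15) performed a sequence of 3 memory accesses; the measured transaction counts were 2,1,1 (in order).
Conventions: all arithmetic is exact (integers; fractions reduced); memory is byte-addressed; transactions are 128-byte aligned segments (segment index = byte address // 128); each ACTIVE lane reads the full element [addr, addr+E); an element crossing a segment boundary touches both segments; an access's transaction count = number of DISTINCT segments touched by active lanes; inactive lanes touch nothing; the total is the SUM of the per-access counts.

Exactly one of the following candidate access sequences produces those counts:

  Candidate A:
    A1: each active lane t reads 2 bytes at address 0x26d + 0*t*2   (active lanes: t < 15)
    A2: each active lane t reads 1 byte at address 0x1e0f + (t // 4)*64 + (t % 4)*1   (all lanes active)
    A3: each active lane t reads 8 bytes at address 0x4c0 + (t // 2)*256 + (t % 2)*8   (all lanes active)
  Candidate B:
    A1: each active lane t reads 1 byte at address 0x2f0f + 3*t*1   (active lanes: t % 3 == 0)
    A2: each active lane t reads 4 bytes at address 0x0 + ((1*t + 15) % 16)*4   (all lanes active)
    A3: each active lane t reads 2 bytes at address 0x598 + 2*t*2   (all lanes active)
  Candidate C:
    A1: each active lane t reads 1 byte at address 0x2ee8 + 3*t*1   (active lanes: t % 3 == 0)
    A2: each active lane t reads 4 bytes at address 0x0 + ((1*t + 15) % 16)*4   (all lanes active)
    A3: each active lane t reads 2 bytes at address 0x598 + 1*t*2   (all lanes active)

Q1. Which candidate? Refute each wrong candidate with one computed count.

A: A1 gives 1 transaction, not 2
B: A1 gives 1 transaction, not 2
C: all counts match (2,1,1)

Answer: C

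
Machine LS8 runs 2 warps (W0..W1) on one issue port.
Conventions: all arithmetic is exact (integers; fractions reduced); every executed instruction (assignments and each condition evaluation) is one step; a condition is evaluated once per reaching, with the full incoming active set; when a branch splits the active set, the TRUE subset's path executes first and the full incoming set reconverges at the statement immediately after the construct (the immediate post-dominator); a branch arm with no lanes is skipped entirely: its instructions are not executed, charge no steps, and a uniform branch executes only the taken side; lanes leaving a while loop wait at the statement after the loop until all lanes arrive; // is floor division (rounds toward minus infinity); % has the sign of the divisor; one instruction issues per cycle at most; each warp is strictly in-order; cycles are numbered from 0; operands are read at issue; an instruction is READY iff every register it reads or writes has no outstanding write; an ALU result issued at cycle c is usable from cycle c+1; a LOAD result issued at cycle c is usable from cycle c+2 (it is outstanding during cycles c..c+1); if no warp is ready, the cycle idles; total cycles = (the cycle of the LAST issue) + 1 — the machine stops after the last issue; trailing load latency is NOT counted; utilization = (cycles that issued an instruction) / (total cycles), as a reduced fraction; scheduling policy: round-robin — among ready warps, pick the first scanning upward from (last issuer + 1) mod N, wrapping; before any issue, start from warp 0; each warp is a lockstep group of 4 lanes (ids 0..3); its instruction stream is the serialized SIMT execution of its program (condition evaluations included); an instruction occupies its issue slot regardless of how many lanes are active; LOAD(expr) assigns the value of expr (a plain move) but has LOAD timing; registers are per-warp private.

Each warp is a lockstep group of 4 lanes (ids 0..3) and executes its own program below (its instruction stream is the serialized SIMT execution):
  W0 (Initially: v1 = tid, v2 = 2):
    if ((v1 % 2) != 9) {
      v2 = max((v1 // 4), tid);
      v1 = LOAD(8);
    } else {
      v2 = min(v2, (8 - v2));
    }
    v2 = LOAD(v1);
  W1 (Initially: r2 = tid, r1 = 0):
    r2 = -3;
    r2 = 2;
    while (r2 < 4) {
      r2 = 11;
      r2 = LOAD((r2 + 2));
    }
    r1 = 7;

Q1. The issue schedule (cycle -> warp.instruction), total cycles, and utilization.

cycle 0: W0.I0
cycle 1: W1.I0
cycle 2: W0.I1
cycle 3: W1.I1
cycle 4: W0.I2
cycle 5: W1.I2
cycle 6: W0.I3
cycle 7: W1.I3
cycle 8: W1.I4
cycle 9: idle
cycle 10: W1.I5
cycle 11: W1.I6

Answer: 12 cycles, utilization 11/12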